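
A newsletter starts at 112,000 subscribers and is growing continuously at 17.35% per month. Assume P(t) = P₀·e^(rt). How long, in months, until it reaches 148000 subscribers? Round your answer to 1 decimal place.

t ≈ 1.6 months

148000 = 112000 · e^(0.1735·t)
t = ln(148000/112000) / 0.1735 = ln(1.32143) / 0.1735 = 0.27871 / 0.1735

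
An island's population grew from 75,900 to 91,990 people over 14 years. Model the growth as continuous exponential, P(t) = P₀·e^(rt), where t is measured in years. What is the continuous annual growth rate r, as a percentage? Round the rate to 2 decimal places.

91990 = 75900 · e^(r·14)
e^(14r) = 91990/75900 = 1.21199
r = ln(1.21199) / 14 = 0.19226 / 14

r ≈ 1.37% per year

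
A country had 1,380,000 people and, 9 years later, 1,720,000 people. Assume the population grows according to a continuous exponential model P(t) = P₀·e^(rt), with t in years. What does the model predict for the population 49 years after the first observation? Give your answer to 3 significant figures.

r = ln(1720000/1380000) / 9 ≈ 0.024471 per year
P(49) = 1380000 · e^(0.024471·49) = 1380000 · 3.31709 ≈ 4577588.15

≈ 4,580,000 people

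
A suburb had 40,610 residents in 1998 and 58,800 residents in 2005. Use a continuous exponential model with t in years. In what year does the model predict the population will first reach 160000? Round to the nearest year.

year 2024

r = ln(58800/40610) / 7 = 0.37013/7 ≈ 0.052875 per year
t = ln(160000/40610) / r = 1.37116/0.052875 ≈ 25.93 years after 1998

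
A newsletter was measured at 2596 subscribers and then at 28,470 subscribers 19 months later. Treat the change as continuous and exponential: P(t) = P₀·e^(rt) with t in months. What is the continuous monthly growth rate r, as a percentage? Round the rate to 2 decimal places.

28470 = 2596 · e^(r·19)
e^(19r) = 28470/2596 = 10.96687
r = ln(10.96687) / 19 = 2.39488 / 19

r ≈ 12.60% per month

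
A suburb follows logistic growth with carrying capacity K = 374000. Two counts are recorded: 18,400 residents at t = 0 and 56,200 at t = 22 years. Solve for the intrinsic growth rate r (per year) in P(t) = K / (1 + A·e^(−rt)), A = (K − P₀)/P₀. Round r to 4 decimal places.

r ≈ 0.0559 per year

A = (374000 − 18400)/18400 = 19.32609
56200 = 374000/(1 + 19.32609·e^(−r·22)) → e^(−22r) = (6.6548 − 1)/19.32609 = 0.2926
r = −ln(0.2926)/22 = 1.22895/22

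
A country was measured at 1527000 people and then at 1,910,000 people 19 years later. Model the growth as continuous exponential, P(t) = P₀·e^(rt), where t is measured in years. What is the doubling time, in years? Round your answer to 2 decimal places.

doubling time ≈ 58.85 years

r = ln(1910000/1527000) / 19 = ln(1.25082) / 19 ≈ 0.011779 per year
doubling time = ln 2 / |r| = 0.69315 / 0.011779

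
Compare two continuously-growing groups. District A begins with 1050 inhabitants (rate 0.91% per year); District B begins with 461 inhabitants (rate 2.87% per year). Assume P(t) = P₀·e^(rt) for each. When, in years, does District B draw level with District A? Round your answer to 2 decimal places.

1050·e^(0.0091t) = 461·e^(0.0287t)
1050/461 = e^((0.0287 − 0.0091)t) → ln(2.27766) = 0.0196·t
t = 0.82315 / 0.0196

t ≈ 42.00 years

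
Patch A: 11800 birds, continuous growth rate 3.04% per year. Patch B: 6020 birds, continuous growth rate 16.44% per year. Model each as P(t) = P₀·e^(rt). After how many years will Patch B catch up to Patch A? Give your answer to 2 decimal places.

11800·e^(0.0304t) = 6020·e^(0.1644t)
11800/6020 = e^((0.1644 − 0.0304)t) → ln(1.96013) = 0.134·t
t = 0.67301 / 0.134

t ≈ 5.02 years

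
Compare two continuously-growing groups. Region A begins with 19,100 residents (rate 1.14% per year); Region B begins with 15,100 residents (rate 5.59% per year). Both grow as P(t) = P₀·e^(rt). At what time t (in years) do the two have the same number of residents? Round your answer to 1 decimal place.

19100·e^(0.0114t) = 15100·e^(0.0559t)
19100/15100 = e^((0.0559 − 0.0114)t) → ln(1.2649) = 0.0445·t
t = 0.23499 / 0.0445

t ≈ 5.3 years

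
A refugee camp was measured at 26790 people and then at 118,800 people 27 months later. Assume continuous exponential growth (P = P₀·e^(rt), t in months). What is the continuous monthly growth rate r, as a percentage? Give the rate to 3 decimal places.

r ≈ 5.516% per month

118800 = 26790 · e^(r·27)
e^(27r) = 118800/26790 = 4.43449
r = ln(4.43449) / 27 = 1.48941 / 27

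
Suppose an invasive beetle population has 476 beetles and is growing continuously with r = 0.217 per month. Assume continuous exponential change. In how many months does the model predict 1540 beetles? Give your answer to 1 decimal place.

1540 = 476 · e^(0.217·t)
t = ln(1540/476) / 0.217 = ln(3.23529) / 0.217 = 1.17412 / 0.217

t ≈ 5.4 months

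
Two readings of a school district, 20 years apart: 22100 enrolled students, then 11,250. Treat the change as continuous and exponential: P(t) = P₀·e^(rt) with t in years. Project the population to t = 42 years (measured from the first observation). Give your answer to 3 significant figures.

≈ 5,350 enrolled students

r = ln(11250/22100) / 20 ≈ -0.03376 per year
P(42) = 22100 · e^(-0.03376·42) = 22100 · 0.24221 ≈ 5352.9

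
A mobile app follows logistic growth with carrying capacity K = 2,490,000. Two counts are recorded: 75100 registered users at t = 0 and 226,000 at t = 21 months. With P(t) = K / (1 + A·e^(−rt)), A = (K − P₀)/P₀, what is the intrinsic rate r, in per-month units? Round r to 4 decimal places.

A = (2490000 − 75100)/75100 = 32.15579
226000 = 2490000/(1 + 32.15579·e^(−r·21)) → e^(−21r) = (11.0177 − 1)/32.15579 = 0.311536
r = −ln(0.311536)/21 = 1.16624/21

r ≈ 0.0555 per month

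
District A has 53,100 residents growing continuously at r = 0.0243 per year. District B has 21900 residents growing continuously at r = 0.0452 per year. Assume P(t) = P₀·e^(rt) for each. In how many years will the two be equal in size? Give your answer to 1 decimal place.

t ≈ 42.4 years

53100·e^(0.0243t) = 21900·e^(0.0452t)
53100/21900 = e^((0.0452 − 0.0243)t) → ln(2.42466) = 0.0209·t
t = 0.88569 / 0.0209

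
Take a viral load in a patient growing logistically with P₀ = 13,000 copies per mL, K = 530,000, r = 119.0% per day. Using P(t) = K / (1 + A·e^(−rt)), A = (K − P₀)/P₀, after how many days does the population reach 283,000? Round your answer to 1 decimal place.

A = (530000 − 13000)/13000 = 39.76923
283000 = 530000/(1 + 39.76923·e^(−1.19t)) → 1 + 39.76923·e^(−1.19t) = 1.87279
e^(−1.19t) = 0.021946 → t = ln(45.56556)/1.19 = 3.81915/1.19

t ≈ 3.2 days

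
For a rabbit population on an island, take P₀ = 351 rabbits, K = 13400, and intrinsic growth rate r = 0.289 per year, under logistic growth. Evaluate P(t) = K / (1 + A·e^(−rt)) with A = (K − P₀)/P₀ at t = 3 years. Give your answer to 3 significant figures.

A = (13400 − 351)/351 = 37.17664
P(3) = 13400 / (1 + 37.17664·e^(−0.289·3)) = 13400 / (1 + 37.17664·0.42021)
= 13400 / 16.62201 ≈ 806.16

≈ 806 rabbits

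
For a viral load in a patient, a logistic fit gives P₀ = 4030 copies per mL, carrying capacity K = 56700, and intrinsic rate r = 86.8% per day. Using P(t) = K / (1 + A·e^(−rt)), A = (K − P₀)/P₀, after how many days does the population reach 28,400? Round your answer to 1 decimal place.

t ≈ 3.0 days

A = (56700 − 4030)/4030 = 13.06948
28400 = 56700/(1 + 13.06948·e^(−0.868t)) → 1 + 13.06948·e^(−0.868t) = 1.99648
e^(−0.868t) = 0.076245 → t = ln(13.11566)/0.868 = 2.57381/0.868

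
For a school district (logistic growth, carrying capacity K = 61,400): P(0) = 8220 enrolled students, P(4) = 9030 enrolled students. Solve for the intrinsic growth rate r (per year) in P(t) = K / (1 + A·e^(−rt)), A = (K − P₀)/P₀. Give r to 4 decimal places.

A = (61400 − 8220)/8220 = 6.46959
9030 = 61400/(1 + 6.46959·e^(−r·4)) → e^(−4r) = (6.79956 − 1)/6.46959 = 0.896434
r = −ln(0.896434)/4 = 0.10933/4

r ≈ 0.0273 per year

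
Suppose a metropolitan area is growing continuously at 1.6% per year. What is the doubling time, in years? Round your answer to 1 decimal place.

doubling time ≈ 43.3 years

doubling time = ln(2) / |r| = 0.69315 / 0.016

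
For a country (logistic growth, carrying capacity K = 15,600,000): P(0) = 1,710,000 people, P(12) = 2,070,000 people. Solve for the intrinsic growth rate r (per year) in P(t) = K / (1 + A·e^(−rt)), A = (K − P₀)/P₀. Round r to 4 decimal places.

r ≈ 0.0181 per year

A = (15600000 − 1710000)/1710000 = 8.12281
2070000 = 15600000/(1 + 8.12281·e^(−r·12)) → e^(−12r) = (7.53623 − 1)/8.12281 = 0.804676
r = −ln(0.804676)/12 = 0.21731/12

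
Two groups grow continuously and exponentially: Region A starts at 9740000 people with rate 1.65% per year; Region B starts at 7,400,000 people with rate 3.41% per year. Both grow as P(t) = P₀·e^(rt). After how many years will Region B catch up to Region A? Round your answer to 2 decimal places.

t ≈ 15.61 years

9740000·e^(0.0165t) = 7400000·e^(0.0341t)
9740000/7400000 = e^((0.0341 − 0.0165)t) → ln(1.31622) = 0.0176·t
t = 0.27476 / 0.0176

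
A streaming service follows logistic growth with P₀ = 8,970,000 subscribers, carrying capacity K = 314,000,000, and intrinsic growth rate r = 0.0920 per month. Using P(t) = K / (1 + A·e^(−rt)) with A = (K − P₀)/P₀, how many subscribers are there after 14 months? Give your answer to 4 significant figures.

A = (314000000 − 8970000)/8970000 = 34.00557
P(14) = 314000000 / (1 + 34.00557·e^(−0.092·14)) = 314000000 / (1 + 34.00557·0.275822)
= 314000000 / 10.37948 ≈ 30251993.6

≈ 30,250,000 subscribers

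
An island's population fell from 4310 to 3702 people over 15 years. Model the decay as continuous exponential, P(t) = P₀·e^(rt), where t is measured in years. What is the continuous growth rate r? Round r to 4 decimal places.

r ≈ -0.0101 per year

3702 = 4310 · e^(r·15)
e^(15r) = 3702/4310 = 0.85893
r = ln(0.85893) / 15 = -0.15206 / 15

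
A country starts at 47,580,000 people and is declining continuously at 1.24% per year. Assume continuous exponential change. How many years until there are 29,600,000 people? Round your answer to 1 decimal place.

t ≈ 38.3 years

29600000 = 47580000 · e^(-0.0124·t)
t = ln(29600000/47580000) / -0.0124 = ln(0.62211) / -0.0124 = -0.47464 / -0.0124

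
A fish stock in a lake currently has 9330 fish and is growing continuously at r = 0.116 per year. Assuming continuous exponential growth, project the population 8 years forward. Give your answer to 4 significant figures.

≈ 23,600 fish

P(8) = 9330 · e^(0.116·8) = 9330 · e^(0.928)
= 9330 · 2.52945 ≈ 23599.72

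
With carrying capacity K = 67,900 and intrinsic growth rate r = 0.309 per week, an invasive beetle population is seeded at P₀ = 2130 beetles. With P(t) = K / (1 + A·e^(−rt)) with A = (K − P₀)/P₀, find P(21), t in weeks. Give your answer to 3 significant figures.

A = (67900 − 2130)/2130 = 30.87793
P(21) = 67900 / (1 + 30.87793·e^(−0.309·21)) = 67900 / (1 + 30.87793·0.00152)
= 67900 / 1.04694 ≈ 64855.89

≈ 64,900 beetles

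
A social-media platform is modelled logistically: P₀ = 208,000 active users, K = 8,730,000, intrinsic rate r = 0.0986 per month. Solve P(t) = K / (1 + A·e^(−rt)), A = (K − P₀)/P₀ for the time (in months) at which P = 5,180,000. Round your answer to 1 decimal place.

t ≈ 41.5 months

A = (8730000 − 208000)/208000 = 40.97115
5180000 = 8730000/(1 + 40.97115·e^(−0.0986t)) → 1 + 40.97115·e^(−0.0986t) = 1.68533
e^(−0.0986t) = 0.016727 → t = ln(59.78326)/0.0986 = 4.09073/0.0986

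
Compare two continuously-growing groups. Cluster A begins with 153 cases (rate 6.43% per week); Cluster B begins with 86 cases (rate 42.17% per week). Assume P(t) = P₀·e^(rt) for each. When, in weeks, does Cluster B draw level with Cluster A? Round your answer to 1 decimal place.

t ≈ 1.6 weeks

153·e^(0.0643t) = 86·e^(0.4217t)
153/86 = e^((0.4217 − 0.0643)t) → ln(1.77907) = 0.3574·t
t = 0.57609 / 0.3574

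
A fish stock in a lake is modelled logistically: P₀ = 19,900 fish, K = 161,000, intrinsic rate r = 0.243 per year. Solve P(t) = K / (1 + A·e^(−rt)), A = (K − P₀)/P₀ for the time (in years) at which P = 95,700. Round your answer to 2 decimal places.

t ≈ 9.63 years

A = (161000 − 19900)/19900 = 7.09045
95700 = 161000/(1 + 7.09045·e^(−0.243t)) → 1 + 7.09045·e^(−0.243t) = 1.68234
e^(−0.243t) = 0.096234 → t = ln(10.39137)/0.243 = 2.34098/0.243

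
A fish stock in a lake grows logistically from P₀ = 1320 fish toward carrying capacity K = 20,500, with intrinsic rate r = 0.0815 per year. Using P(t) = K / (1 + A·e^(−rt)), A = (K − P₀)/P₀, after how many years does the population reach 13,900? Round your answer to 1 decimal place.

t ≈ 42.0 years

A = (20500 − 1320)/1320 = 14.5303
13900 = 20500/(1 + 14.5303·e^(−0.0815t)) → 1 + 14.5303·e^(−0.0815t) = 1.47482
e^(−0.0815t) = 0.032678 → t = ln(30.6017)/0.0815 = 3.42106/0.0815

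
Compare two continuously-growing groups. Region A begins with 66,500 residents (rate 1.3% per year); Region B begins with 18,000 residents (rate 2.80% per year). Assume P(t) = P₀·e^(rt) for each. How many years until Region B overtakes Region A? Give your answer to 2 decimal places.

t ≈ 87.12 years

66500·e^(0.013t) = 18000·e^(0.028t)
66500/18000 = e^((0.028 − 0.013)t) → ln(3.69444) = 0.015·t
t = 1.30683 / 0.015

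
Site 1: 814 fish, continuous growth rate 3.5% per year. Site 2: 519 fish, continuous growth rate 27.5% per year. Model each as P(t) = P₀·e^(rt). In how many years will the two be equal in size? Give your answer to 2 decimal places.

t ≈ 1.88 years

814·e^(0.035t) = 519·e^(0.275t)
814/519 = e^((0.275 − 0.035)t) → ln(1.5684) = 0.24·t
t = 0.45006 / 0.24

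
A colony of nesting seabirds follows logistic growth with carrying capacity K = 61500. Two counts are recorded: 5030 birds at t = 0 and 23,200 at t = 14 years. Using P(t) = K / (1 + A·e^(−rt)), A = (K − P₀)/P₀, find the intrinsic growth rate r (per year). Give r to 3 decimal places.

A = (61500 − 5030)/5030 = 11.22664
23200 = 61500/(1 + 11.22664·e^(−r·14)) → e^(−14r) = (2.65086 − 1)/11.22664 = 0.147049
r = −ln(0.147049)/14 = 1.91699/14

r ≈ 0.137 per year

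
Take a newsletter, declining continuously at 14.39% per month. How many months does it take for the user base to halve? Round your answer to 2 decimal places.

half-life = ln(2) / |r| = 0.69315 / 0.1439

half-life ≈ 4.82 months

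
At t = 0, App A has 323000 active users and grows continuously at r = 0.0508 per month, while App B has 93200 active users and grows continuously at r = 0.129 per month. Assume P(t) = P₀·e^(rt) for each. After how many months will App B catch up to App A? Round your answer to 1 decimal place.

323000·e^(0.0508t) = 93200·e^(0.129t)
323000/93200 = e^((0.129 − 0.0508)t) → ln(3.46567) = 0.0782·t
t = 1.2429 / 0.0782

t ≈ 15.9 months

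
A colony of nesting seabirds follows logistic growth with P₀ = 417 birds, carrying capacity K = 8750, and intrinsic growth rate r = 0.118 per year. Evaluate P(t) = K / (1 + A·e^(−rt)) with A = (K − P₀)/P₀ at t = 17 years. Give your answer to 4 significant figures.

≈ 2,372 birds

A = (8750 − 417)/417 = 19.98321
P(17) = 8750 / (1 + 19.98321·e^(−0.118·17)) = 8750 / (1 + 19.98321·0.134526)
= 8750 / 3.68826 ≈ 2372.4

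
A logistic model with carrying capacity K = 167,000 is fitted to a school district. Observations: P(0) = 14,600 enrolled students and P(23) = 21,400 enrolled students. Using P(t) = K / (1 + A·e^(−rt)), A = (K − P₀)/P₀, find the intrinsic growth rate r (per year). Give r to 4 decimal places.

A = (167000 − 14600)/14600 = 10.43836
21400 = 167000/(1 + 10.43836·e^(−r·23)) → e^(−23r) = (7.80374 − 1)/10.43836 = 0.651802
r = −ln(0.651802)/23 = 0.42801/23

r ≈ 0.0186 per year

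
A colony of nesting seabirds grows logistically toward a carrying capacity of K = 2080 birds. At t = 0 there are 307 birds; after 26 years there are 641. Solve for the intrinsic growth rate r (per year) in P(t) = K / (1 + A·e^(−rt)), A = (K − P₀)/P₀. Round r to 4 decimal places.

r ≈ 0.0363 per year

A = (2080 − 307)/307 = 5.77524
641 = 2080/(1 + 5.77524·e^(−r·26)) → e^(−26r) = (3.24493 − 1)/5.77524 = 0.388716
r = −ln(0.388716)/26 = 0.94491/26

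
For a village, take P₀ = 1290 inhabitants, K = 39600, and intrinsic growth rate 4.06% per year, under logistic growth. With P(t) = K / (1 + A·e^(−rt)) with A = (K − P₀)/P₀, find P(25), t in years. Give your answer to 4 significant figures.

A = (39600 − 1290)/1290 = 29.69767
P(25) = 39600 / (1 + 29.69767·e^(−0.0406·25)) = 39600 / (1 + 29.69767·0.362402)
= 39600 / 11.76251 ≈ 3366.63

≈ 3,367 inhabitants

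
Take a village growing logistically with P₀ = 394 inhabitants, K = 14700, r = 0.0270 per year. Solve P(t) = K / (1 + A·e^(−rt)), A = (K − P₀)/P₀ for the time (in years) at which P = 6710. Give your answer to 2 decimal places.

A = (14700 − 394)/394 = 36.30964
6710 = 14700/(1 + 36.30964·e^(−0.027t)) → 1 + 36.30964·e^(−0.027t) = 2.19076
e^(−0.027t) = 0.032795 → t = ln(30.49283)/0.027 = 3.41749/0.027

t ≈ 126.57 years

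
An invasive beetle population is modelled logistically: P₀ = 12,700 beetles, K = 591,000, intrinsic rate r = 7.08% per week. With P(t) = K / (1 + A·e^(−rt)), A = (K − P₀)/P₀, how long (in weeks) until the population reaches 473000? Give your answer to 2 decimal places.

t ≈ 73.54 weeks

A = (591000 − 12700)/12700 = 45.53543
473000 = 591000/(1 + 45.53543·e^(−0.0708t)) → 1 + 45.53543·e^(−0.0708t) = 1.24947
e^(−0.0708t) = 0.005479 → t = ln(182.52763)/0.0708 = 5.2069/0.0708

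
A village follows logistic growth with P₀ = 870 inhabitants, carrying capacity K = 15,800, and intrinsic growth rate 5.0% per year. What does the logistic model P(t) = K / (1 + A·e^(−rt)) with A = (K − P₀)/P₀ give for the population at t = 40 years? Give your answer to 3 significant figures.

A = (15800 − 870)/870 = 17.16092
P(40) = 15800 / (1 + 17.16092·e^(−0.05·40)) = 15800 / (1 + 17.16092·0.135335)
= 15800 / 3.32248 ≈ 4755.49

≈ 4,760 inhabitants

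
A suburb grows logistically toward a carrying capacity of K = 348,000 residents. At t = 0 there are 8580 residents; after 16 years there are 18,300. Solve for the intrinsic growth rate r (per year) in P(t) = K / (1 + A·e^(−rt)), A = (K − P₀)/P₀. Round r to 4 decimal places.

A = (348000 − 8580)/8580 = 39.55944
18300 = 348000/(1 + 39.55944·e^(−r·16)) → e^(−16r) = (19.01639 − 1)/39.55944 = 0.455426
r = −ln(0.455426)/16 = 0.78652/16

r ≈ 0.0492 per year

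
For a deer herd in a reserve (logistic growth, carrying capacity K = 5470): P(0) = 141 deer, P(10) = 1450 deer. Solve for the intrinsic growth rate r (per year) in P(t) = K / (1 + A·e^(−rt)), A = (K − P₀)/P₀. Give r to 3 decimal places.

r ≈ 0.261 per year

A = (5470 − 141)/141 = 37.79433
1450 = 5470/(1 + 37.79433·e^(−r·10)) → e^(−10r) = (3.77241 − 1)/37.79433 = 0.073355
r = −ln(0.073355)/10 = 2.61244/10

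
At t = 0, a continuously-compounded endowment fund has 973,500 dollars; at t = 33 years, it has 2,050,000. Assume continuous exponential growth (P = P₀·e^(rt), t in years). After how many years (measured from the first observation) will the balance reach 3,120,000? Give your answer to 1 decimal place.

r = ln(2050000/973500) / 33 ≈ 0.022567 per year
t = ln(3120000/973500) / r = 1.16469 / 0.022567 ≈ 51.611

t ≈ 51.6 years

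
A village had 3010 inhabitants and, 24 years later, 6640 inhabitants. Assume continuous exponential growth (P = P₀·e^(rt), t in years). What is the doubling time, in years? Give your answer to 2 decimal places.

r = ln(6640/3010) / 24 = ln(2.20598) / 24 ≈ 0.032965 per year
doubling time = ln 2 / |r| = 0.69315 / 0.032965

doubling time ≈ 21.03 years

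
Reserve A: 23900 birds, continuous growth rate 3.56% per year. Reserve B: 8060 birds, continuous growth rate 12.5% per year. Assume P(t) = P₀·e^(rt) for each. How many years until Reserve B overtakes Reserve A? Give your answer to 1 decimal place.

23900·e^(0.0356t) = 8060·e^(0.125t)
23900/8060 = e^((0.125 − 0.0356)t) → ln(2.96526) = 0.0894·t
t = 1.08696 / 0.0894

t ≈ 12.2 years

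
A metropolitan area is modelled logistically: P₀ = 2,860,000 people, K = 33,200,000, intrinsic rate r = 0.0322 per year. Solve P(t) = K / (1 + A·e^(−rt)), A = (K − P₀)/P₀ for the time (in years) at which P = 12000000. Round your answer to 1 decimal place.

A = (33200000 − 2860000)/2860000 = 10.60839
12000000 = 33200000/(1 + 10.60839·e^(−0.0322t)) → 1 + 10.60839·e^(−0.0322t) = 2.76667
e^(−0.0322t) = 0.166535 → t = ln(6.00475)/0.0322 = 1.79255/0.0322

t ≈ 55.7 years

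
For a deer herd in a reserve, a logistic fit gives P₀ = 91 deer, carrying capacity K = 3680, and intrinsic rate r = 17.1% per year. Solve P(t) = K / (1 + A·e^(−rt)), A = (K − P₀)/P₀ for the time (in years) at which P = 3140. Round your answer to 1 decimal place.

t ≈ 31.8 years

A = (3680 − 91)/91 = 39.43956
3140 = 3680/(1 + 39.43956·e^(−0.171t)) → 1 + 39.43956·e^(−0.171t) = 1.17197
e^(−0.171t) = 0.00436 → t = ln(229.33374)/0.171 = 5.43518/0.171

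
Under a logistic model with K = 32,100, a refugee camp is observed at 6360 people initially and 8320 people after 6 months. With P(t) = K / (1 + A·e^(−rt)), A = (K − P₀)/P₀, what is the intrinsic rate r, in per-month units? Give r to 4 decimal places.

r ≈ 0.0580 per month

A = (32100 − 6360)/6360 = 4.04717
8320 = 32100/(1 + 4.04717·e^(−r·6)) → e^(−6r) = (3.85817 − 1)/4.04717 = 0.706215
r = −ln(0.706215)/6 = 0.34784/6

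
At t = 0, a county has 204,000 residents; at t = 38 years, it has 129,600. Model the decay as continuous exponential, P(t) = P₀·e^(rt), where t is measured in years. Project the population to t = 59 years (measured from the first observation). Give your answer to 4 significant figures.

r = ln(129600/204000) / 38 ≈ -0.011939 per year
P(59) = 204000 · e^(-0.011939·59) = 204000 · 0.49442 ≈ 100860.86

≈ 100,900 residents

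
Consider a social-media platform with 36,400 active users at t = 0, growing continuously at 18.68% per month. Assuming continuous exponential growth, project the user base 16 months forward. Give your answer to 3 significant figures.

≈ 723,000 active users

P(16) = 36400 · e^(0.1868·16) = 36400 · e^(2.9888)
= 36400 · 19.86183 ≈ 722970.76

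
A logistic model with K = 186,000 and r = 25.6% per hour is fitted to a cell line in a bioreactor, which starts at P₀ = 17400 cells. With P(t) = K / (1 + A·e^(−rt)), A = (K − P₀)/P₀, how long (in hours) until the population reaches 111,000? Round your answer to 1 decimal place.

t ≈ 10.4 hours

A = (186000 − 17400)/17400 = 9.68966
111000 = 186000/(1 + 9.68966·e^(−0.256t)) → 1 + 9.68966·e^(−0.256t) = 1.67568
e^(−0.256t) = 0.069732 → t = ln(14.34069)/0.256 = 2.6631/0.256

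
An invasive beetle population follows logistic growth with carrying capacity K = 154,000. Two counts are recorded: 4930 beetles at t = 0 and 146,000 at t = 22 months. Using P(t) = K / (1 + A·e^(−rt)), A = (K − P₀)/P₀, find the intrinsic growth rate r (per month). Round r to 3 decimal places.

A = (154000 − 4930)/4930 = 30.23732
146000 = 154000/(1 + 30.23732·e^(−r·22)) → e^(−22r) = (1.05479 − 1)/30.23732 = 0.001812
r = −ln(0.001812)/22 = 6.31324/22

r ≈ 0.287 per month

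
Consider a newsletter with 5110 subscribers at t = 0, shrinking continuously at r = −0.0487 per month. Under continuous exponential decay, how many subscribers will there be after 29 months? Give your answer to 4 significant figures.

≈ 1,245 subscribers

P(29) = 5110 · e^(-0.0487·29) = 5110 · e^(-1.4123)
= 5110 · 0.24358 ≈ 1244.71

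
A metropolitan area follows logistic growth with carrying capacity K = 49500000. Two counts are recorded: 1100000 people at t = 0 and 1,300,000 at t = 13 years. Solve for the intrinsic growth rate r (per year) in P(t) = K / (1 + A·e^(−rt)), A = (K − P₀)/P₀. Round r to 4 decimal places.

A = (49500000 − 1100000)/1100000 = 44
1300000 = 49500000/(1 + 44·e^(−r·13)) → e^(−13r) = (38.07692 − 1)/44 = 0.842657
r = −ln(0.842657)/13 = 0.17119/13

r ≈ 0.0132 per year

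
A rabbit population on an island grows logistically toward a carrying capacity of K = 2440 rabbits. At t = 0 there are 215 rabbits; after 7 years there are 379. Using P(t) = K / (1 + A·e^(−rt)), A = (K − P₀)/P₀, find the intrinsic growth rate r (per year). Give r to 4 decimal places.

A = (2440 − 215)/215 = 10.34884
379 = 2440/(1 + 10.34884·e^(−r·7)) → e^(−7r) = (6.43799 − 1)/10.34884 = 0.525469
r = −ln(0.525469)/7 = 0.64346/7

r ≈ 0.0919 per year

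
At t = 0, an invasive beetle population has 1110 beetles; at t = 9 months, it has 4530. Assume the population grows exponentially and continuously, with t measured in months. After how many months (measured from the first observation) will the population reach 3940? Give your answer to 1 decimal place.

t ≈ 8.1 months

r = ln(4530/1110) / 9 ≈ 0.156262 per month
t = ln(3940/1110) / r = 1.26682 / 0.156262 ≈ 8.107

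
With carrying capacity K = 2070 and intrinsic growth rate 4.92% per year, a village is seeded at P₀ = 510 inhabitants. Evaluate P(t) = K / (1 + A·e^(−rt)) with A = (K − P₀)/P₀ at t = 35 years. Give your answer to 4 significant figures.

A = (2070 − 510)/510 = 3.05882
P(35) = 2070 / (1 + 3.05882·e^(−0.0492·35)) = 2070 / (1 + 3.05882·0.178708)
= 2070 / 1.54664 ≈ 1338.39

≈ 1,338 inhabitants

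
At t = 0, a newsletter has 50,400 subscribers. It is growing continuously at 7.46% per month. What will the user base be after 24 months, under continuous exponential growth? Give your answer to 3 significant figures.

≈ 302,000 subscribers

P(24) = 50400 · e^(0.0746·24) = 50400 · e^(1.7904)
= 50400 · 5.99185 ≈ 301989.18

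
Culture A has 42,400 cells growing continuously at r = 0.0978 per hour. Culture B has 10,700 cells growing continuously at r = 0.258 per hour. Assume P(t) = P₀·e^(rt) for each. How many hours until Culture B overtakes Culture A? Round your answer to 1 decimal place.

42400·e^(0.0978t) = 10700·e^(0.258t)
42400/10700 = e^((0.258 − 0.0978)t) → ln(3.96262) = 0.1602·t
t = 1.3769 / 0.1602

t ≈ 8.6 hours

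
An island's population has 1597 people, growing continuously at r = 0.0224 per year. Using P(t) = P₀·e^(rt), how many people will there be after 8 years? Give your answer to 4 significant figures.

P(8) = 1597 · e^(0.0224·8) = 1597 · e^(0.1792)
= 1597 · 1.19626 ≈ 1910.43

≈ 1,910 people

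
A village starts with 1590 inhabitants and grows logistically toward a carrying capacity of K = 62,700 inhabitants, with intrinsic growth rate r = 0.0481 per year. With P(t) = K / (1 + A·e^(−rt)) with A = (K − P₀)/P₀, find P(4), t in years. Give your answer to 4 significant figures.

A = (62700 − 1590)/1590 = 38.43396
P(4) = 62700 / (1 + 38.43396·e^(−0.0481·4)) = 62700 / (1 + 38.43396·0.824977)
= 62700 / 32.70713 ≈ 1917.01

≈ 1,917 inhabitants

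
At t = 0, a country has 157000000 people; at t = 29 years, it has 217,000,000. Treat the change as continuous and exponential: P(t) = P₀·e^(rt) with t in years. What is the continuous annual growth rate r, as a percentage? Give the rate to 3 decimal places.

r ≈ 1.116% per year

217000000 = 157000000 · e^(r·29)
e^(29r) = 217000000/157000000 = 1.38217
r = ln(1.38217) / 29 = 0.32365 / 29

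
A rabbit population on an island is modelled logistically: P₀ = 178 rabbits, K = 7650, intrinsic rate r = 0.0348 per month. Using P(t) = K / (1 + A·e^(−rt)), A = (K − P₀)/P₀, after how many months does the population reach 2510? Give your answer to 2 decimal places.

t ≈ 86.79 months

A = (7650 − 178)/178 = 41.97753
2510 = 7650/(1 + 41.97753·e^(−0.0348t)) → 1 + 41.97753·e^(−0.0348t) = 3.04781
e^(−0.0348t) = 0.048783 → t = ln(20.49875)/0.0348 = 3.02036/0.0348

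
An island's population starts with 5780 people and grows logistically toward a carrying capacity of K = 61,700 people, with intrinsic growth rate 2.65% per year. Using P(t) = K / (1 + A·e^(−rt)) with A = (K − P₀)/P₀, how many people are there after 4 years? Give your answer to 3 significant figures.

A = (61700 − 5780)/5780 = 9.67474
P(4) = 61700 / (1 + 9.67474·e^(−0.0265·4)) = 61700 / (1 + 9.67474·0.899425)
= 61700 / 9.7017 ≈ 6359.71

≈ 6,360 people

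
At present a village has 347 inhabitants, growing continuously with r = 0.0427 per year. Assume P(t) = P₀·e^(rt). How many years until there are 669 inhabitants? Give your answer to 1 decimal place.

669 = 347 · e^(0.0427·t)
t = ln(669/347) / 0.0427 = ln(1.92795) / 0.0427 = 0.65646 / 0.0427

t ≈ 15.4 years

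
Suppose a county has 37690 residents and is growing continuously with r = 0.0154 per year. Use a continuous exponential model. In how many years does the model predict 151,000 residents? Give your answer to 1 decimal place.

t ≈ 90.1 years

151000 = 37690 · e^(0.0154·t)
t = ln(151000/37690) / 0.0154 = ln(4.00637) / 0.0154 = 1.38789 / 0.0154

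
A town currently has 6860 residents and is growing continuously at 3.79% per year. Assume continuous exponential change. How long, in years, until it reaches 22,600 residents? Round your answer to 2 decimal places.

22600 = 6860 · e^(0.0379·t)
t = ln(22600/6860) / 0.0379 = ln(3.29446) / 0.0379 = 1.19224 / 0.0379

t ≈ 31.46 years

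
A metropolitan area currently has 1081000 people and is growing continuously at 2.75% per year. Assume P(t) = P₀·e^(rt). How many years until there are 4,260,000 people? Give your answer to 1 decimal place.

4260000 = 1081000 · e^(0.0275·t)
t = ln(4260000/1081000) / 0.0275 = ln(3.9408) / 0.0275 = 1.37138 / 0.0275

t ≈ 49.9 years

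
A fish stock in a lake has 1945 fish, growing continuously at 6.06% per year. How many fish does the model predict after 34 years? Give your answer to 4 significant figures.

≈ 15,270 fish

P(34) = 1945 · e^(0.0606·34) = 1945 · e^(2.0604)
= 1945 · 7.84911 ≈ 15266.52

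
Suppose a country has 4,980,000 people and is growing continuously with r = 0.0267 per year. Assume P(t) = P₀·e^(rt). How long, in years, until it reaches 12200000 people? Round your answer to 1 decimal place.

12200000 = 4980000 · e^(0.0267·t)
t = ln(12200000/4980000) / 0.0267 = ln(2.4498) / 0.0267 = 0.89601 / 0.0267

t ≈ 33.6 years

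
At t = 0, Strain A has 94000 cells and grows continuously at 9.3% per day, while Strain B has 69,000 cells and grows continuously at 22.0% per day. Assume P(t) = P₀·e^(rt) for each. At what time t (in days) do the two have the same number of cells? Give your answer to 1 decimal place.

t ≈ 2.4 days

94000·e^(0.093t) = 69000·e^(0.22t)
94000/69000 = e^((0.22 − 0.093)t) → ln(1.36232) = 0.127·t
t = 0.30919 / 0.127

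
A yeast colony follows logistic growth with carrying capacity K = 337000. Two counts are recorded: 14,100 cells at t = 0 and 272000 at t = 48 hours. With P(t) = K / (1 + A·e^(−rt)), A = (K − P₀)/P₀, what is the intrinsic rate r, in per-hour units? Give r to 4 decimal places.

A = (337000 − 14100)/14100 = 22.90071
272000 = 337000/(1 + 22.90071·e^(−r·48)) → e^(−48r) = (1.23897 − 1)/22.90071 = 0.010435
r = −ln(0.010435)/48 = 4.56258/48

r ≈ 0.0951 per hour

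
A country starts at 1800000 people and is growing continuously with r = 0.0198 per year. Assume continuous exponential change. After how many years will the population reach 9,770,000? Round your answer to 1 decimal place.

9770000 = 1800000 · e^(0.0198·t)
t = ln(9770000/1800000) / 0.0198 = ln(5.42778) / 0.0198 = 1.69153 / 0.0198

t ≈ 85.4 years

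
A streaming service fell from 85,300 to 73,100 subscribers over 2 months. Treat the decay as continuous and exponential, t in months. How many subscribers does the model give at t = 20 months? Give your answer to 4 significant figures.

≈ 18,220 subscribers

r = ln(73100/85300) / 2 ≈ -0.077173 per month
P(20) = 85300 · e^(-0.077173·20) = 85300 · 0.21364 ≈ 18223.53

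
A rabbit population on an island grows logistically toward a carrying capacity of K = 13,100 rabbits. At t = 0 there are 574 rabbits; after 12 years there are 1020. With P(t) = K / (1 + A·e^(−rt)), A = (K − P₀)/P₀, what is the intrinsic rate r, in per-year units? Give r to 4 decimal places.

r ≈ 0.0509 per year

A = (13100 − 574)/574 = 21.8223
1020 = 13100/(1 + 21.8223·e^(−r·12)) → e^(−12r) = (12.84314 − 1)/21.8223 = 0.542708
r = −ln(0.542708)/12 = 0.61118/12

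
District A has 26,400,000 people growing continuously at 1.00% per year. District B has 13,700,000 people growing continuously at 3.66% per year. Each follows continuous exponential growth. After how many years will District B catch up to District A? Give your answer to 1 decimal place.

t ≈ 24.7 years

26400000·e^(0.01t) = 13700000·e^(0.0366t)
26400000/13700000 = e^((0.0366 − 0.01)t) → ln(1.92701) = 0.0266·t
t = 0.65597 / 0.0266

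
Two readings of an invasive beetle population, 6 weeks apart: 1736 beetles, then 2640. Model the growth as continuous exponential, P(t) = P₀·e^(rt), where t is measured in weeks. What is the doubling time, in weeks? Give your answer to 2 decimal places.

r = ln(2640/1736) / 6 = ln(1.52074) / 6 ≈ 0.069866 per week
doubling time = ln 2 / |r| = 0.69315 / 0.069866

doubling time ≈ 9.92 weeks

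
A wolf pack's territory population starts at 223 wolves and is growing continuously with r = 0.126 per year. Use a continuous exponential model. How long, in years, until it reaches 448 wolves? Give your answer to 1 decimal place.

448 = 223 · e^(0.126·t)
t = ln(448/223) / 0.126 = ln(2.00897) / 0.126 = 0.69762 / 0.126

t ≈ 5.5 years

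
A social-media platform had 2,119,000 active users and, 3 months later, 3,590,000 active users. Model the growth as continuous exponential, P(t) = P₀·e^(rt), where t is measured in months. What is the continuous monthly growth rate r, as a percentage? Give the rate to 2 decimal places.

3590000 = 2119000 · e^(r·3)
e^(3r) = 3590000/2119000 = 1.6942
r = ln(1.6942) / 3 = 0.52721 / 3

r ≈ 17.57% per month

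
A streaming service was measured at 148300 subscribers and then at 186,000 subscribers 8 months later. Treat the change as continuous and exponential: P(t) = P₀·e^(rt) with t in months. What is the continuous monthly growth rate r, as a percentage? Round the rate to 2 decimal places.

186000 = 148300 · e^(r·8)
e^(8r) = 186000/148300 = 1.25421
r = ln(1.25421) / 8 = 0.22651 / 8

r ≈ 2.83% per month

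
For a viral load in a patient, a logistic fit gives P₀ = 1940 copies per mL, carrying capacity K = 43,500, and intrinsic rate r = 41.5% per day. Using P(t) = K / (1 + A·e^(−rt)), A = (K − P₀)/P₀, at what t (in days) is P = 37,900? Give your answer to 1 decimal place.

t ≈ 12.0 days

A = (43500 − 1940)/1940 = 21.42268
37900 = 43500/(1 + 21.42268·e^(−0.415t)) → 1 + 21.42268·e^(−0.415t) = 1.14776
e^(−0.415t) = 0.006897 → t = ln(144.98564)/0.415 = 4.97663/0.415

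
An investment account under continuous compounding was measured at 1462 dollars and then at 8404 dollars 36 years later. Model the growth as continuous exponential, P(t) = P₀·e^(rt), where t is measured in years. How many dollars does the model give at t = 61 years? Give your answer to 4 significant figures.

≈ 28,310 dollars

r = ln(8404/1462) / 36 ≈ 0.048581 per year
P(61) = 1462 · e^(0.048581·61) = 1462 · 19.36404 ≈ 28310.23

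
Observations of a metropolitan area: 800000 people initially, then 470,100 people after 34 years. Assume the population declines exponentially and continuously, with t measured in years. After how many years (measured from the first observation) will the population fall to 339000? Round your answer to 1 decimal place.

r = ln(470100/800000) / 34 ≈ -0.015637 per year
t = ln(339000/800000) / r = -0.85861 / -0.015637 ≈ 54.908

t ≈ 54.9 years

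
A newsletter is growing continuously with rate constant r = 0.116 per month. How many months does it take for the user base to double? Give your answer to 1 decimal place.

doubling time ≈ 6.0 months

doubling time = ln(2) / |r| = 0.69315 / 0.116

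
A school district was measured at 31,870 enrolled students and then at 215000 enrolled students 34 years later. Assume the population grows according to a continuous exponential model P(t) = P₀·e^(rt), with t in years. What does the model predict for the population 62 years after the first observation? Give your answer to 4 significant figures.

≈ 1,036,000 enrolled students

r = ln(215000/31870) / 34 ≈ 0.056146 per year
P(62) = 31870 · e^(0.056146·62) = 31870 · 32.49442 ≈ 1035597.01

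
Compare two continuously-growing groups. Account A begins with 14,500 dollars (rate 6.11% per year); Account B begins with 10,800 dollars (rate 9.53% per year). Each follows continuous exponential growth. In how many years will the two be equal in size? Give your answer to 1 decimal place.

14500·e^(0.0611t) = 10800·e^(0.0953t)
14500/10800 = e^((0.0953 − 0.0611)t) → ln(1.34259) = 0.0342·t
t = 0.2946 / 0.0342

t ≈ 8.6 years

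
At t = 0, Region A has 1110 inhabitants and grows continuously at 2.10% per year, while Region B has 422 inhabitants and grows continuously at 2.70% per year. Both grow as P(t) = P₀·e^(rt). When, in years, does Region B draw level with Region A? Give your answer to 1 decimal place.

t ≈ 161.2 years

1110·e^(0.021t) = 422·e^(0.027t)
1110/422 = e^((0.027 − 0.021)t) → ln(2.63033) = 0.006·t
t = 0.96711 / 0.006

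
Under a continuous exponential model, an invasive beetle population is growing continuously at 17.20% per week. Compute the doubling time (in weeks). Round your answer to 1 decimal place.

doubling time = ln(2) / |r| = 0.69315 / 0.172

doubling time ≈ 4.0 weeks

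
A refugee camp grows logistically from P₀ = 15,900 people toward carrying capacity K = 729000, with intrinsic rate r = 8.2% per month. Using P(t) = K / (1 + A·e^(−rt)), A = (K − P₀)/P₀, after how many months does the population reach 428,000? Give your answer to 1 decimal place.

A = (729000 − 15900)/15900 = 44.84906
428000 = 729000/(1 + 44.84906·e^(−0.082t)) → 1 + 44.84906·e^(−0.082t) = 1.70327
e^(−0.082t) = 0.015681 → t = ln(63.77208)/0.082 = 4.15532/0.082

t ≈ 50.7 months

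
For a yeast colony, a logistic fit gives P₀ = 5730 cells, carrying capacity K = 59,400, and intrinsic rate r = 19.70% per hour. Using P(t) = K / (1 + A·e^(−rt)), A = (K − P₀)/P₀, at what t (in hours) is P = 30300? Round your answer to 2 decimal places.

A = (59400 − 5730)/5730 = 9.36649
30300 = 59400/(1 + 9.36649·e^(−0.197t)) → 1 + 9.36649·e^(−0.197t) = 1.9604
e^(−0.197t) = 0.102535 → t = ln(9.75274)/0.197 = 2.27755/0.197

t ≈ 11.56 hours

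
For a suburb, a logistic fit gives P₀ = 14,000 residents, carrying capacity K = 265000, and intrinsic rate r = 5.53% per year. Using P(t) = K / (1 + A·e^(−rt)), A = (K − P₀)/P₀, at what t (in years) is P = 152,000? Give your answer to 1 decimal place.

A = (265000 − 14000)/14000 = 17.92857
152000 = 265000/(1 + 17.92857·e^(−0.0553t)) → 1 + 17.92857·e^(−0.0553t) = 1.74342
e^(−0.0553t) = 0.041466 → t = ln(24.11631)/0.0553 = 3.18289/0.0553

t ≈ 57.6 years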